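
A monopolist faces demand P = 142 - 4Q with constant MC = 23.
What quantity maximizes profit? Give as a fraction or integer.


TR = P*Q = (142 - 4Q)Q = 142Q - 4Q^2
MR = dTR/dQ = 142 - 8Q
Set MR = MC:
142 - 8Q = 23
119 = 8Q
Q* = 119/8 = 119/8

119/8


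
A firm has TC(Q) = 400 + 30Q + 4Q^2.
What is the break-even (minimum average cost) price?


AC(Q) = 400/Q + 30 + 4Q
To minimize: dAC/dQ = -400/Q^2 + 4 = 0
Q^2 = 400/4 = 100
Q* = 10
Min AC = 400/10 + 30 + 4*10
Min AC = 40 + 30 + 40 = 110

110


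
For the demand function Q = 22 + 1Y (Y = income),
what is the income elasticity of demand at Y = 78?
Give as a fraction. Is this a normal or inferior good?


dQ/dY = 1
At Y = 78: Q = 22 + 1*78 = 100
Ey = (dQ/dY)(Y/Q) = 1 * 78 / 100 = 39/50
Since Ey > 0, this is a normal good.

39/50 (normal good)


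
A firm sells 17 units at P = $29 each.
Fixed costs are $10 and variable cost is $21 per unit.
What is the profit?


Total Revenue = P * Q = 29 * 17 = $493
Total Cost = FC + VC*Q = 10 + 21*17 = $367
Profit = TR - TC = 493 - 367 = $126

$126


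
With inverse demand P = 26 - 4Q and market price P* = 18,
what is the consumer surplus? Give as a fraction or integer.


Maximum willingness to pay (at Q=0): P_max = 26
Quantity demanded at P* = 18:
Q* = (26 - 18)/4 = 2
CS = (1/2) * Q* * (P_max - P*)
CS = (1/2) * 2 * (26 - 18)
CS = (1/2) * 2 * 8 = 8

8


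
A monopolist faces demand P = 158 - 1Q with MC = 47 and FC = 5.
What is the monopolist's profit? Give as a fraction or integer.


MR = MC: 158 - 2Q = 47
Q* = 111/2
P* = 158 - 1*111/2 = 205/2
Profit = (P* - MC)*Q* - FC
= (205/2 - 47)*111/2 - 5
= 111/2*111/2 - 5
= 12321/4 - 5 = 12301/4

12301/4


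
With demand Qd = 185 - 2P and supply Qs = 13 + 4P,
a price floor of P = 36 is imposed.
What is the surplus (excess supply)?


At P = 36:
Qd = 185 - 2*36 = 113
Qs = 13 + 4*36 = 157
Surplus = Qs - Qd = 157 - 113 = 44

44


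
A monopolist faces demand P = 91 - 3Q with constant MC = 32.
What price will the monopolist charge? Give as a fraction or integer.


MR = 91 - 6Q
Set MR = MC: 91 - 6Q = 32
Q* = 59/6
Substitute into demand:
P* = 91 - 3*59/6 = 123/2

123/2


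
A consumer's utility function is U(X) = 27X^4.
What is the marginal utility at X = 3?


MU = dU/dX = 27*4*X^(4-1)
MU = 108*X^3
At X = 3:
MU = 108 * 3^3
MU = 108 * 27 = 2916

2916


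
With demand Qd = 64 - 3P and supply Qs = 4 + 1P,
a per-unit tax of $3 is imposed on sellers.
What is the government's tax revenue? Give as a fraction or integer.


With tax on sellers, new supply: Qs' = 4 + 1(P - 3)
= 1 + 1P
New equilibrium quantity:
Q_new = 67/4
Tax revenue = tax * Q_new = 3 * 67/4 = 201/4

201/4


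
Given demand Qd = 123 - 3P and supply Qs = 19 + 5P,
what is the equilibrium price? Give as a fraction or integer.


At equilibrium, Qd = Qs.
123 - 3P = 19 + 5P
123 - 19 = 3P + 5P
104 = 8P
P* = 104/8 = 13

13


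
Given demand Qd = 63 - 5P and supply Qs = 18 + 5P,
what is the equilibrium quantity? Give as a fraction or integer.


First find equilibrium price:
63 - 5P = 18 + 5P
P* = 45/10 = 9/2
Then substitute into demand:
Q* = 63 - 5 * 9/2 = 81/2

81/2


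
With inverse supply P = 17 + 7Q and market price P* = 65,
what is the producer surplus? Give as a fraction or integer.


Minimum supply price (at Q=0): P_min = 17
Quantity supplied at P* = 65:
Q* = (65 - 17)/7 = 48/7
PS = (1/2) * Q* * (P* - P_min)
PS = (1/2) * 48/7 * (65 - 17)
PS = (1/2) * 48/7 * 48 = 1152/7

1152/7


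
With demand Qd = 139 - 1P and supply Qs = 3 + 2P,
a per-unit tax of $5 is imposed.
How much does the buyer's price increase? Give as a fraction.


With a per-unit tax, the buyer's price increase depends on relative slopes.
Supply slope: d = 2, Demand slope: b = 1
Buyer's price increase = d * tax / (b + d)
= 2 * 5 / (1 + 2)
= 10 / 3 = 10/3

10/3


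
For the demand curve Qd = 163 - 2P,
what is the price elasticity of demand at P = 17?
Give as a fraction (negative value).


dQ/dP = -2
At P = 17: Q = 163 - 2*17 = 129
E = (dQ/dP)(P/Q) = (-2)(17/129) = -34/129

-34/129


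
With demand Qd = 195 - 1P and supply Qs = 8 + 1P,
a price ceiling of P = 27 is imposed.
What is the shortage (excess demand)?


At P = 27:
Qd = 195 - 1*27 = 168
Qs = 8 + 1*27 = 35
Shortage = Qd - Qs = 168 - 35 = 133

133


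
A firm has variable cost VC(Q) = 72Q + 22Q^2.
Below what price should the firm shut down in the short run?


AVC(Q) = VC(Q)/Q = 72 + 22Q
AVC is increasing in Q, so minimum AVC is at Q -> 0+.
Min AVC = 72
The firm should shut down if P < 72.

72


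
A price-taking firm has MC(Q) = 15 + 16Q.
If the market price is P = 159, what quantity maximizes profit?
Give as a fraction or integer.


In perfect competition, profit is maximized where P = MC.
159 = 15 + 16Q
144 = 16Q
Q* = 144/16 = 9

9


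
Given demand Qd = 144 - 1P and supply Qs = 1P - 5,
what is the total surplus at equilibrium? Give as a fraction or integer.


Find equilibrium: 144 - 1P = 1P - 5
144 + 5 = 2P
P* = 149/2 = 149/2
Q* = 1*149/2 - 5 = 139/2
Inverse demand: P = 144 - Q/1, so P_max = 144
Inverse supply: P = 5 + Q/1, so P_min = 5
CS = (1/2) * 139/2 * (144 - 149/2) = 19321/8
PS = (1/2) * 139/2 * (149/2 - 5) = 19321/8
TS = CS + PS = 19321/8 + 19321/8 = 19321/4

19321/4


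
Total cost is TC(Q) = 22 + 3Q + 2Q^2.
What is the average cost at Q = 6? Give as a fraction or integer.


TC(6) = 22 + 3*6 + 2*6^2
TC(6) = 22 + 18 + 72 = 112
AC = TC/Q = 112/6 = 56/3

56/3


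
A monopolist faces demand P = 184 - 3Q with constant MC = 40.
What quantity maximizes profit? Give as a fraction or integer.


TR = P*Q = (184 - 3Q)Q = 184Q - 3Q^2
MR = dTR/dQ = 184 - 6Q
Set MR = MC:
184 - 6Q = 40
144 = 6Q
Q* = 144/6 = 24

24


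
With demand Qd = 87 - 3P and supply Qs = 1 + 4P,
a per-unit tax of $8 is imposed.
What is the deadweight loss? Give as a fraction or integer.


Pre-tax equilibrium quantity: Q* = 351/7
Post-tax equilibrium quantity: Q_tax = 255/7
Reduction in quantity: Q* - Q_tax = 96/7
DWL = (1/2) * tax * (Q* - Q_tax)
DWL = (1/2) * 8 * 96/7 = 384/7

384/7


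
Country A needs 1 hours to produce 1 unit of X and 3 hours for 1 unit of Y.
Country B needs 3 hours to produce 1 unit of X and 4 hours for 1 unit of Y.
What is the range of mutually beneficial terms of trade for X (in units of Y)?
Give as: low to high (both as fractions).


Opportunity cost of X for Country A = hours_X / hours_Y = 1/3 = 1/3 units of Y
Opportunity cost of X for Country B = hours_X / hours_Y = 3/4 = 3/4 units of Y
Terms of trade must be between the two opportunity costs.
Range: 1/3 to 3/4

1/3 to 3/4


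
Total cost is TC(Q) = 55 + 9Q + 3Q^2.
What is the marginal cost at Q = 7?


MC = dTC/dQ = 9 + 2*3*Q
At Q = 7:
MC = 9 + 6*7
MC = 9 + 42 = 51

51


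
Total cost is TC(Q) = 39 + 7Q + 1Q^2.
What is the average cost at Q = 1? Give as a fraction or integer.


TC(1) = 39 + 7*1 + 1*1^2
TC(1) = 39 + 7 + 1 = 47
AC = TC/Q = 47/1 = 47

47


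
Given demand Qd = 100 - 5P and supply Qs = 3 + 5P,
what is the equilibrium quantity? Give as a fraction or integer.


First find equilibrium price:
100 - 5P = 3 + 5P
P* = 97/10 = 97/10
Then substitute into demand:
Q* = 100 - 5 * 97/10 = 103/2

103/2


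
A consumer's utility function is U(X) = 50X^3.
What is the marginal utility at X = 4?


MU = dU/dX = 50*3*X^(3-1)
MU = 150*X^2
At X = 4:
MU = 150 * 4^2
MU = 150 * 16 = 2400

2400


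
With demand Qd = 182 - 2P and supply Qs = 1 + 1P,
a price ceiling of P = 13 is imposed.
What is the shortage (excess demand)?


At P = 13:
Qd = 182 - 2*13 = 156
Qs = 1 + 1*13 = 14
Shortage = Qd - Qs = 156 - 14 = 142

142


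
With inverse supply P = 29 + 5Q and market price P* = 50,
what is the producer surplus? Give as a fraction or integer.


Minimum supply price (at Q=0): P_min = 29
Quantity supplied at P* = 50:
Q* = (50 - 29)/5 = 21/5
PS = (1/2) * Q* * (P* - P_min)
PS = (1/2) * 21/5 * (50 - 29)
PS = (1/2) * 21/5 * 21 = 441/10

441/10


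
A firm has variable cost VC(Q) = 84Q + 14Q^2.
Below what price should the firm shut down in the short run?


AVC(Q) = VC(Q)/Q = 84 + 14Q
AVC is increasing in Q, so minimum AVC is at Q -> 0+.
Min AVC = 84
The firm should shut down if P < 84.

84


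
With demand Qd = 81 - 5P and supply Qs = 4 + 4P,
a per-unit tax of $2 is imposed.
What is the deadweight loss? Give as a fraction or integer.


Pre-tax equilibrium quantity: Q* = 344/9
Post-tax equilibrium quantity: Q_tax = 304/9
Reduction in quantity: Q* - Q_tax = 40/9
DWL = (1/2) * tax * (Q* - Q_tax)
DWL = (1/2) * 2 * 40/9 = 40/9

40/9


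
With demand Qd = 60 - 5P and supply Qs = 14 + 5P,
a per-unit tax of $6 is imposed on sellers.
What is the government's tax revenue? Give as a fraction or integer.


With tax on sellers, new supply: Qs' = 14 + 5(P - 6)
= 5P - 16
New equilibrium quantity:
Q_new = 22
Tax revenue = tax * Q_new = 6 * 22 = 132

132


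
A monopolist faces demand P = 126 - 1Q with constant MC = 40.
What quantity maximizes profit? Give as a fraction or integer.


TR = P*Q = (126 - 1Q)Q = 126Q - 1Q^2
MR = dTR/dQ = 126 - 2Q
Set MR = MC:
126 - 2Q = 40
86 = 2Q
Q* = 86/2 = 43

43


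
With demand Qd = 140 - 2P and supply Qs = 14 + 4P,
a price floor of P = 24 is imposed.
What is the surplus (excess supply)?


At P = 24:
Qd = 140 - 2*24 = 92
Qs = 14 + 4*24 = 110
Surplus = Qs - Qd = 110 - 92 = 18

18


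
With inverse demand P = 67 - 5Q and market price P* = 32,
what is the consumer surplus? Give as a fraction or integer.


Maximum willingness to pay (at Q=0): P_max = 67
Quantity demanded at P* = 32:
Q* = (67 - 32)/5 = 7
CS = (1/2) * Q* * (P_max - P*)
CS = (1/2) * 7 * (67 - 32)
CS = (1/2) * 7 * 35 = 245/2

245/2


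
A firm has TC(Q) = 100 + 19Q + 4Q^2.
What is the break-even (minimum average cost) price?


AC(Q) = 100/Q + 19 + 4Q
To minimize: dAC/dQ = -100/Q^2 + 4 = 0
Q^2 = 100/4 = 25
Q* = 5
Min AC = 100/5 + 19 + 4*5
Min AC = 20 + 19 + 20 = 59

59


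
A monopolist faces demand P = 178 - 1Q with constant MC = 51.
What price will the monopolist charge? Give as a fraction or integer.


MR = 178 - 2Q
Set MR = MC: 178 - 2Q = 51
Q* = 127/2
Substitute into demand:
P* = 178 - 1*127/2 = 229/2

229/2


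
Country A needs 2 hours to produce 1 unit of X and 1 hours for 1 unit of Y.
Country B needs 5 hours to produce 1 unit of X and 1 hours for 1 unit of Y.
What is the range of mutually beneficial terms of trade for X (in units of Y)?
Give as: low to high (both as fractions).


Opportunity cost of X for Country A = hours_X / hours_Y = 2/1 = 2 units of Y
Opportunity cost of X for Country B = hours_X / hours_Y = 5/1 = 5 units of Y
Terms of trade must be between the two opportunity costs.
Range: 2 to 5

2 to 5


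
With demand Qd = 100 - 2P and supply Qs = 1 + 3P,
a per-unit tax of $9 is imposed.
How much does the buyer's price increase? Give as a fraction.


With a per-unit tax, the buyer's price increase depends on relative slopes.
Supply slope: d = 3, Demand slope: b = 2
Buyer's price increase = d * tax / (b + d)
= 3 * 9 / (2 + 3)
= 27 / 5 = 27/5

27/5


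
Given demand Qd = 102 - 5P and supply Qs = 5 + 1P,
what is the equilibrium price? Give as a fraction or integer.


At equilibrium, Qd = Qs.
102 - 5P = 5 + 1P
102 - 5 = 5P + 1P
97 = 6P
P* = 97/6 = 97/6

97/6


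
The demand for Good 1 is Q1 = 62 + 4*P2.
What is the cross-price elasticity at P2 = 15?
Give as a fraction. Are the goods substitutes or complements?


dQ1/dP2 = 4
At P2 = 15: Q1 = 62 + 4*15 = 122
Exy = (dQ1/dP2)(P2/Q1) = 4 * 15 / 122 = 30/61
Since Exy > 0, the goods are substitutes.

30/61 (substitutes)


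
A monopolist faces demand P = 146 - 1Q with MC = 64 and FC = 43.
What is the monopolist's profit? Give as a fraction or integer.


MR = MC: 146 - 2Q = 64
Q* = 41
P* = 146 - 1*41 = 105
Profit = (P* - MC)*Q* - FC
= (105 - 64)*41 - 43
= 41*41 - 43
= 1681 - 43 = 1638

1638


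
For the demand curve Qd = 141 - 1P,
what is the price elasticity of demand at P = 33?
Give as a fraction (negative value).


dQ/dP = -1
At P = 33: Q = 141 - 1*33 = 108
E = (dQ/dP)(P/Q) = (-1)(33/108) = -11/36

-11/36


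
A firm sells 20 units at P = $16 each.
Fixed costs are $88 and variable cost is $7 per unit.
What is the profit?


Total Revenue = P * Q = 16 * 20 = $320
Total Cost = FC + VC*Q = 88 + 7*20 = $228
Profit = TR - TC = 320 - 228 = $92

$92


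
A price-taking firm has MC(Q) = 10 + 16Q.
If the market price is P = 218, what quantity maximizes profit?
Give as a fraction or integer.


In perfect competition, profit is maximized where P = MC.
218 = 10 + 16Q
208 = 16Q
Q* = 208/16 = 13

13


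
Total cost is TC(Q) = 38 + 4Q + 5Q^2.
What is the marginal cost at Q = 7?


MC = dTC/dQ = 4 + 2*5*Q
At Q = 7:
MC = 4 + 10*7
MC = 4 + 70 = 74

74


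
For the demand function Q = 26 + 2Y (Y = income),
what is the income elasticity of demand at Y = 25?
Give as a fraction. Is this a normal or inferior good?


dQ/dY = 2
At Y = 25: Q = 26 + 2*25 = 76
Ey = (dQ/dY)(Y/Q) = 2 * 25 / 76 = 25/38
Since Ey > 0, this is a normal good.

25/38 (normal good)


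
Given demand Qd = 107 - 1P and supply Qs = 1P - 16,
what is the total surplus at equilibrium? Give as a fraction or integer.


Find equilibrium: 107 - 1P = 1P - 16
107 + 16 = 2P
P* = 123/2 = 123/2
Q* = 1*123/2 - 16 = 91/2
Inverse demand: P = 107 - Q/1, so P_max = 107
Inverse supply: P = 16 + Q/1, so P_min = 16
CS = (1/2) * 91/2 * (107 - 123/2) = 8281/8
PS = (1/2) * 91/2 * (123/2 - 16) = 8281/8
TS = CS + PS = 8281/8 + 8281/8 = 8281/4

8281/4


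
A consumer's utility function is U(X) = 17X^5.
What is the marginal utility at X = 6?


MU = dU/dX = 17*5*X^(5-1)
MU = 85*X^4
At X = 6:
MU = 85 * 6^4
MU = 85 * 1296 = 110160

110160


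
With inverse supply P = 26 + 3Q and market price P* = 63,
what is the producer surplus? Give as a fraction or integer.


Minimum supply price (at Q=0): P_min = 26
Quantity supplied at P* = 63:
Q* = (63 - 26)/3 = 37/3
PS = (1/2) * Q* * (P* - P_min)
PS = (1/2) * 37/3 * (63 - 26)
PS = (1/2) * 37/3 * 37 = 1369/6

1369/6


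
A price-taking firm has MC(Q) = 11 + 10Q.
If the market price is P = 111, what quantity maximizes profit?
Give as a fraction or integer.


In perfect competition, profit is maximized where P = MC.
111 = 11 + 10Q
100 = 10Q
Q* = 100/10 = 10

10


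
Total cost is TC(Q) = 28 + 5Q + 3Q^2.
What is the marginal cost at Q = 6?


MC = dTC/dQ = 5 + 2*3*Q
At Q = 6:
MC = 5 + 6*6
MC = 5 + 36 = 41

41


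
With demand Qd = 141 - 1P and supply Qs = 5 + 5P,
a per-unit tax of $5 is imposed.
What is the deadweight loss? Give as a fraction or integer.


Pre-tax equilibrium quantity: Q* = 355/3
Post-tax equilibrium quantity: Q_tax = 685/6
Reduction in quantity: Q* - Q_tax = 25/6
DWL = (1/2) * tax * (Q* - Q_tax)
DWL = (1/2) * 5 * 25/6 = 125/12

125/12


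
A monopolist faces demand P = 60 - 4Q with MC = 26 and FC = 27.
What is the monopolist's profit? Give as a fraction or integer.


MR = MC: 60 - 8Q = 26
Q* = 17/4
P* = 60 - 4*17/4 = 43
Profit = (P* - MC)*Q* - FC
= (43 - 26)*17/4 - 27
= 17*17/4 - 27
= 289/4 - 27 = 181/4

181/4


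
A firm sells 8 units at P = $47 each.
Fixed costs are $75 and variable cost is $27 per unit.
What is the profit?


Total Revenue = P * Q = 47 * 8 = $376
Total Cost = FC + VC*Q = 75 + 27*8 = $291
Profit = TR - TC = 376 - 291 = $85

$85


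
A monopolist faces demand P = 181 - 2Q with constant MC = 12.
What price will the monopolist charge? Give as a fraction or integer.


MR = 181 - 4Q
Set MR = MC: 181 - 4Q = 12
Q* = 169/4
Substitute into demand:
P* = 181 - 2*169/4 = 193/2

193/2


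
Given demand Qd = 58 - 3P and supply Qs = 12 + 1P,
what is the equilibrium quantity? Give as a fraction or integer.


First find equilibrium price:
58 - 3P = 12 + 1P
P* = 46/4 = 23/2
Then substitute into demand:
Q* = 58 - 3 * 23/2 = 47/2

47/2


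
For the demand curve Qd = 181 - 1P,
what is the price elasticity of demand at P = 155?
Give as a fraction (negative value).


dQ/dP = -1
At P = 155: Q = 181 - 1*155 = 26
E = (dQ/dP)(P/Q) = (-1)(155/26) = -155/26

-155/26


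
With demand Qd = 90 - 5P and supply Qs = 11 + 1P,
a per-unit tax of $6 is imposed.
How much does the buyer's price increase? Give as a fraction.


With a per-unit tax, the buyer's price increase depends on relative slopes.
Supply slope: d = 1, Demand slope: b = 5
Buyer's price increase = d * tax / (b + d)
= 1 * 6 / (5 + 1)
= 6 / 6 = 1

1


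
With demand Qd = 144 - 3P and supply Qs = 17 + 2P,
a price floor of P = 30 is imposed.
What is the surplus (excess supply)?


At P = 30:
Qd = 144 - 3*30 = 54
Qs = 17 + 2*30 = 77
Surplus = Qs - Qd = 77 - 54 = 23

23


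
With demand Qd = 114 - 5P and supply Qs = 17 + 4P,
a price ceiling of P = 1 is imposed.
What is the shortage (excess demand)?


At P = 1:
Qd = 114 - 5*1 = 109
Qs = 17 + 4*1 = 21
Shortage = Qd - Qs = 109 - 21 = 88

88


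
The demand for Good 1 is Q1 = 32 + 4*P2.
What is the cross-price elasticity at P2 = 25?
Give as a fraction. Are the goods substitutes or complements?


dQ1/dP2 = 4
At P2 = 25: Q1 = 32 + 4*25 = 132
Exy = (dQ1/dP2)(P2/Q1) = 4 * 25 / 132 = 25/33
Since Exy > 0, the goods are substitutes.

25/33 (substitutes)


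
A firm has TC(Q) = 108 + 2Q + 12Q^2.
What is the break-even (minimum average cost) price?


AC(Q) = 108/Q + 2 + 12Q
To minimize: dAC/dQ = -108/Q^2 + 12 = 0
Q^2 = 108/12 = 9
Q* = 3
Min AC = 108/3 + 2 + 12*3
Min AC = 36 + 2 + 36 = 74

74


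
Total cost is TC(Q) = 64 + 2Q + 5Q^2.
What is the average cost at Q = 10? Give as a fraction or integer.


TC(10) = 64 + 2*10 + 5*10^2
TC(10) = 64 + 20 + 500 = 584
AC = TC/Q = 584/10 = 292/5

292/5


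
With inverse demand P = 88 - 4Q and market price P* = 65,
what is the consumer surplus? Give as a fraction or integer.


Maximum willingness to pay (at Q=0): P_max = 88
Quantity demanded at P* = 65:
Q* = (88 - 65)/4 = 23/4
CS = (1/2) * Q* * (P_max - P*)
CS = (1/2) * 23/4 * (88 - 65)
CS = (1/2) * 23/4 * 23 = 529/8

529/8


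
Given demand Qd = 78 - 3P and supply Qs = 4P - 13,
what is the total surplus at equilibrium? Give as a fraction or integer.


Find equilibrium: 78 - 3P = 4P - 13
78 + 13 = 7P
P* = 91/7 = 13
Q* = 4*13 - 13 = 39
Inverse demand: P = 26 - Q/3, so P_max = 26
Inverse supply: P = 13/4 + Q/4, so P_min = 13/4
CS = (1/2) * 39 * (26 - 13) = 507/2
PS = (1/2) * 39 * (13 - 13/4) = 1521/8
TS = CS + PS = 507/2 + 1521/8 = 3549/8

3549/8


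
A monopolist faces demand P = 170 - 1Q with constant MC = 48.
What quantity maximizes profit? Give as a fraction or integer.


TR = P*Q = (170 - 1Q)Q = 170Q - 1Q^2
MR = dTR/dQ = 170 - 2Q
Set MR = MC:
170 - 2Q = 48
122 = 2Q
Q* = 122/2 = 61

61


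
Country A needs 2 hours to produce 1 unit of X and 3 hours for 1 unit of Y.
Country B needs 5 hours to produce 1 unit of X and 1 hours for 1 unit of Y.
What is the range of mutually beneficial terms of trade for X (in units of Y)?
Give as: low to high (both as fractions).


Opportunity cost of X for Country A = hours_X / hours_Y = 2/3 = 2/3 units of Y
Opportunity cost of X for Country B = hours_X / hours_Y = 5/1 = 5 units of Y
Terms of trade must be between the two opportunity costs.
Range: 2/3 to 5

2/3 to 5


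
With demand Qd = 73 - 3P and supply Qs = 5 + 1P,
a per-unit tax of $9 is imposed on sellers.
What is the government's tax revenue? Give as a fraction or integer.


With tax on sellers, new supply: Qs' = 5 + 1(P - 9)
= 1P - 4
New equilibrium quantity:
Q_new = 61/4
Tax revenue = tax * Q_new = 9 * 61/4 = 549/4

549/4


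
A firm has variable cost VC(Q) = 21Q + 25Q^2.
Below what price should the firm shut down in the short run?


AVC(Q) = VC(Q)/Q = 21 + 25Q
AVC is increasing in Q, so minimum AVC is at Q -> 0+.
Min AVC = 21
The firm should shut down if P < 21.

21


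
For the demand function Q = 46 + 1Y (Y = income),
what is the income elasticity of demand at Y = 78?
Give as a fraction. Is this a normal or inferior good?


dQ/dY = 1
At Y = 78: Q = 46 + 1*78 = 124
Ey = (dQ/dY)(Y/Q) = 1 * 78 / 124 = 39/62
Since Ey > 0, this is a normal good.

39/62 (normal good)


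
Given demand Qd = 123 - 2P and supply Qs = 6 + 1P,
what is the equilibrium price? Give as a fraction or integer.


At equilibrium, Qd = Qs.
123 - 2P = 6 + 1P
123 - 6 = 2P + 1P
117 = 3P
P* = 117/3 = 39

39


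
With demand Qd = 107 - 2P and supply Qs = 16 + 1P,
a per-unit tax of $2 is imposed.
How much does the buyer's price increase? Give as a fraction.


With a per-unit tax, the buyer's price increase depends on relative slopes.
Supply slope: d = 1, Demand slope: b = 2
Buyer's price increase = d * tax / (b + d)
= 1 * 2 / (2 + 1)
= 2 / 3 = 2/3

2/3


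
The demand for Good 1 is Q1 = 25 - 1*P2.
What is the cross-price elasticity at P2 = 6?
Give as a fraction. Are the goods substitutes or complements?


dQ1/dP2 = -1
At P2 = 6: Q1 = 25 - 1*6 = 19
Exy = (dQ1/dP2)(P2/Q1) = -1 * 6 / 19 = -6/19
Since Exy < 0, the goods are complements.

-6/19 (complements)


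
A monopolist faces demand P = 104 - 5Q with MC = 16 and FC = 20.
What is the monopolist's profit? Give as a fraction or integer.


MR = MC: 104 - 10Q = 16
Q* = 44/5
P* = 104 - 5*44/5 = 60
Profit = (P* - MC)*Q* - FC
= (60 - 16)*44/5 - 20
= 44*44/5 - 20
= 1936/5 - 20 = 1836/5

1836/5


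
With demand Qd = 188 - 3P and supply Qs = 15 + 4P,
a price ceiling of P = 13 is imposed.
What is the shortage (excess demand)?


At P = 13:
Qd = 188 - 3*13 = 149
Qs = 15 + 4*13 = 67
Shortage = Qd - Qs = 149 - 67 = 82

82


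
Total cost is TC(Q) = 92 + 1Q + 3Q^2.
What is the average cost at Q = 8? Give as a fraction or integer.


TC(8) = 92 + 1*8 + 3*8^2
TC(8) = 92 + 8 + 192 = 292
AC = TC/Q = 292/8 = 73/2

73/2


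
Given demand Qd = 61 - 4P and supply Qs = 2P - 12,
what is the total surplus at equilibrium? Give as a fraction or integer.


Find equilibrium: 61 - 4P = 2P - 12
61 + 12 = 6P
P* = 73/6 = 73/6
Q* = 2*73/6 - 12 = 37/3
Inverse demand: P = 61/4 - Q/4, so P_max = 61/4
Inverse supply: P = 6 + Q/2, so P_min = 6
CS = (1/2) * 37/3 * (61/4 - 73/6) = 1369/72
PS = (1/2) * 37/3 * (73/6 - 6) = 1369/36
TS = CS + PS = 1369/72 + 1369/36 = 1369/24

1369/24


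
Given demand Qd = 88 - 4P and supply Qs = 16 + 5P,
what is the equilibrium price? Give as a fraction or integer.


At equilibrium, Qd = Qs.
88 - 4P = 16 + 5P
88 - 16 = 4P + 5P
72 = 9P
P* = 72/9 = 8

8


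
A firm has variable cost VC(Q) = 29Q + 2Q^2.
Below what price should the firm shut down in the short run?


AVC(Q) = VC(Q)/Q = 29 + 2Q
AVC is increasing in Q, so minimum AVC is at Q -> 0+.
Min AVC = 29
The firm should shut down if P < 29.

29


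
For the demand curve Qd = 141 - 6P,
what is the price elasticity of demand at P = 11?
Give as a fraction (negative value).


dQ/dP = -6
At P = 11: Q = 141 - 6*11 = 75
E = (dQ/dP)(P/Q) = (-6)(11/75) = -22/25

-22/25


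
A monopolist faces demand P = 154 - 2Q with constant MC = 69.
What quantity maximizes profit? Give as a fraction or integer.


TR = P*Q = (154 - 2Q)Q = 154Q - 2Q^2
MR = dTR/dQ = 154 - 4Q
Set MR = MC:
154 - 4Q = 69
85 = 4Q
Q* = 85/4 = 85/4

85/4


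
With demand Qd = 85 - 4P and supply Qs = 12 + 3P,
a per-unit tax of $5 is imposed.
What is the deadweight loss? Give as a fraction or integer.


Pre-tax equilibrium quantity: Q* = 303/7
Post-tax equilibrium quantity: Q_tax = 243/7
Reduction in quantity: Q* - Q_tax = 60/7
DWL = (1/2) * tax * (Q* - Q_tax)
DWL = (1/2) * 5 * 60/7 = 150/7

150/7


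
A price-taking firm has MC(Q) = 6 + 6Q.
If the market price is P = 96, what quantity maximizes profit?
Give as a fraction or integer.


In perfect competition, profit is maximized where P = MC.
96 = 6 + 6Q
90 = 6Q
Q* = 90/6 = 15

15


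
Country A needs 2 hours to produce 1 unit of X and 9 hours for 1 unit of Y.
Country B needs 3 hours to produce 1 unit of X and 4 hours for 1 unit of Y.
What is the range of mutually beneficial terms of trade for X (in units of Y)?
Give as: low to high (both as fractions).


Opportunity cost of X for Country A = hours_X / hours_Y = 2/9 = 2/9 units of Y
Opportunity cost of X for Country B = hours_X / hours_Y = 3/4 = 3/4 units of Y
Terms of trade must be between the two opportunity costs.
Range: 2/9 to 3/4

2/9 to 3/4


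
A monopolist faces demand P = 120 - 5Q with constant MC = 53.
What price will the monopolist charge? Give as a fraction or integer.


MR = 120 - 10Q
Set MR = MC: 120 - 10Q = 53
Q* = 67/10
Substitute into demand:
P* = 120 - 5*67/10 = 173/2

173/2


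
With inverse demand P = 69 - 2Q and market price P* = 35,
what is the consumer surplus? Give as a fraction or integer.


Maximum willingness to pay (at Q=0): P_max = 69
Quantity demanded at P* = 35:
Q* = (69 - 35)/2 = 17
CS = (1/2) * Q* * (P_max - P*)
CS = (1/2) * 17 * (69 - 35)
CS = (1/2) * 17 * 34 = 289

289


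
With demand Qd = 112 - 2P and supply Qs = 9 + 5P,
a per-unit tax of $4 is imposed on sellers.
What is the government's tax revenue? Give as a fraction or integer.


With tax on sellers, new supply: Qs' = 9 + 5(P - 4)
= 5P - 11
New equilibrium quantity:
Q_new = 538/7
Tax revenue = tax * Q_new = 4 * 538/7 = 2152/7

2152/7


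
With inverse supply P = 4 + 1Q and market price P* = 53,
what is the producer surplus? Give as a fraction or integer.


Minimum supply price (at Q=0): P_min = 4
Quantity supplied at P* = 53:
Q* = (53 - 4)/1 = 49
PS = (1/2) * Q* * (P* - P_min)
PS = (1/2) * 49 * (53 - 4)
PS = (1/2) * 49 * 49 = 2401/2

2401/2


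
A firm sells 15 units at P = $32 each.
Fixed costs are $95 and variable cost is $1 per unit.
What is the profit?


Total Revenue = P * Q = 32 * 15 = $480
Total Cost = FC + VC*Q = 95 + 1*15 = $110
Profit = TR - TC = 480 - 110 = $370

$370


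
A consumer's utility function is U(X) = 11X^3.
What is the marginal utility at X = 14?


MU = dU/dX = 11*3*X^(3-1)
MU = 33*X^2
At X = 14:
MU = 33 * 14^2
MU = 33 * 196 = 6468

6468


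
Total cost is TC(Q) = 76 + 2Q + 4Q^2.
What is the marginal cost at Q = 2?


MC = dTC/dQ = 2 + 2*4*Q
At Q = 2:
MC = 2 + 8*2
MC = 2 + 16 = 18

18


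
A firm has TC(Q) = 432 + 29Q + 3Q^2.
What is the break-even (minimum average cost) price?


AC(Q) = 432/Q + 29 + 3Q
To minimize: dAC/dQ = -432/Q^2 + 3 = 0
Q^2 = 432/3 = 144
Q* = 12
Min AC = 432/12 + 29 + 3*12
Min AC = 36 + 29 + 36 = 101

101


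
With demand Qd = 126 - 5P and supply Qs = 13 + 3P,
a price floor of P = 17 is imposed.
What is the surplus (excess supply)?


At P = 17:
Qd = 126 - 5*17 = 41
Qs = 13 + 3*17 = 64
Surplus = Qs - Qd = 64 - 41 = 23

23


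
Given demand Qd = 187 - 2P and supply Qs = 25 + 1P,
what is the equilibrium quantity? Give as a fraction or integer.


First find equilibrium price:
187 - 2P = 25 + 1P
P* = 162/3 = 54
Then substitute into demand:
Q* = 187 - 2 * 54 = 79

79


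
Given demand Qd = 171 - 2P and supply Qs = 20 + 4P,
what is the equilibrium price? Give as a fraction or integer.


At equilibrium, Qd = Qs.
171 - 2P = 20 + 4P
171 - 20 = 2P + 4P
151 = 6P
P* = 151/6 = 151/6

151/6


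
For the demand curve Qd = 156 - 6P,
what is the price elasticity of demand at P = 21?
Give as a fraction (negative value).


dQ/dP = -6
At P = 21: Q = 156 - 6*21 = 30
E = (dQ/dP)(P/Q) = (-6)(21/30) = -21/5

-21/5


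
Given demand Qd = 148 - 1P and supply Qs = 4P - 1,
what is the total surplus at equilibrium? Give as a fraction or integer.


Find equilibrium: 148 - 1P = 4P - 1
148 + 1 = 5P
P* = 149/5 = 149/5
Q* = 4*149/5 - 1 = 591/5
Inverse demand: P = 148 - Q/1, so P_max = 148
Inverse supply: P = 1/4 + Q/4, so P_min = 1/4
CS = (1/2) * 591/5 * (148 - 149/5) = 349281/50
PS = (1/2) * 591/5 * (149/5 - 1/4) = 349281/200
TS = CS + PS = 349281/50 + 349281/200 = 349281/40

349281/40


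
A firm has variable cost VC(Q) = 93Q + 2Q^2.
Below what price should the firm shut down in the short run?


AVC(Q) = VC(Q)/Q = 93 + 2Q
AVC is increasing in Q, so minimum AVC is at Q -> 0+.
Min AVC = 93
The firm should shut down if P < 93.

93


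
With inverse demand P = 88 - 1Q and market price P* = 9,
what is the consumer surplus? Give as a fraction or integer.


Maximum willingness to pay (at Q=0): P_max = 88
Quantity demanded at P* = 9:
Q* = (88 - 9)/1 = 79
CS = (1/2) * Q* * (P_max - P*)
CS = (1/2) * 79 * (88 - 9)
CS = (1/2) * 79 * 79 = 6241/2

6241/2


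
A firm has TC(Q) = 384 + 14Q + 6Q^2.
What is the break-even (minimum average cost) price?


AC(Q) = 384/Q + 14 + 6Q
To minimize: dAC/dQ = -384/Q^2 + 6 = 0
Q^2 = 384/6 = 64
Q* = 8
Min AC = 384/8 + 14 + 6*8
Min AC = 48 + 14 + 48 = 110

110


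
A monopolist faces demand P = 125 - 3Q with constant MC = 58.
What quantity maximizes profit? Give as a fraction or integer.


TR = P*Q = (125 - 3Q)Q = 125Q - 3Q^2
MR = dTR/dQ = 125 - 6Q
Set MR = MC:
125 - 6Q = 58
67 = 6Q
Q* = 67/6 = 67/6

67/6


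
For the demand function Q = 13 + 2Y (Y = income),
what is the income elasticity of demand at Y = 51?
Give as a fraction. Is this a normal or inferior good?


dQ/dY = 2
At Y = 51: Q = 13 + 2*51 = 115
Ey = (dQ/dY)(Y/Q) = 2 * 51 / 115 = 102/115
Since Ey > 0, this is a normal good.

102/115 (normal good)


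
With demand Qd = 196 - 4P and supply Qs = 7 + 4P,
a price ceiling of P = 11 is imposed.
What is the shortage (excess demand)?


At P = 11:
Qd = 196 - 4*11 = 152
Qs = 7 + 4*11 = 51
Shortage = Qd - Qs = 152 - 51 = 101

101


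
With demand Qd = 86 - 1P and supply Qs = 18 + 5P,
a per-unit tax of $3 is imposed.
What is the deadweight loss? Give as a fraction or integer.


Pre-tax equilibrium quantity: Q* = 224/3
Post-tax equilibrium quantity: Q_tax = 433/6
Reduction in quantity: Q* - Q_tax = 5/2
DWL = (1/2) * tax * (Q* - Q_tax)
DWL = (1/2) * 3 * 5/2 = 15/4

15/4


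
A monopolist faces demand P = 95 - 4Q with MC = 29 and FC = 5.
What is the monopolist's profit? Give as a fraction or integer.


MR = MC: 95 - 8Q = 29
Q* = 33/4
P* = 95 - 4*33/4 = 62
Profit = (P* - MC)*Q* - FC
= (62 - 29)*33/4 - 5
= 33*33/4 - 5
= 1089/4 - 5 = 1069/4

1069/4


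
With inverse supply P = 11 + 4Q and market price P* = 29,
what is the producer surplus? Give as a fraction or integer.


Minimum supply price (at Q=0): P_min = 11
Quantity supplied at P* = 29:
Q* = (29 - 11)/4 = 9/2
PS = (1/2) * Q* * (P* - P_min)
PS = (1/2) * 9/2 * (29 - 11)
PS = (1/2) * 9/2 * 18 = 81/2

81/2


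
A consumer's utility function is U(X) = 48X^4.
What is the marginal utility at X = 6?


MU = dU/dX = 48*4*X^(4-1)
MU = 192*X^3
At X = 6:
MU = 192 * 6^3
MU = 192 * 216 = 41472

41472


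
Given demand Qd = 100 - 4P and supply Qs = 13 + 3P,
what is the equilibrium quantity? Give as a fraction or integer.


First find equilibrium price:
100 - 4P = 13 + 3P
P* = 87/7 = 87/7
Then substitute into demand:
Q* = 100 - 4 * 87/7 = 352/7

352/7


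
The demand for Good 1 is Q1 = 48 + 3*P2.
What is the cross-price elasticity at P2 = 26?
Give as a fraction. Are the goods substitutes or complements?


dQ1/dP2 = 3
At P2 = 26: Q1 = 48 + 3*26 = 126
Exy = (dQ1/dP2)(P2/Q1) = 3 * 26 / 126 = 13/21
Since Exy > 0, the goods are substitutes.

13/21 (substitutes)


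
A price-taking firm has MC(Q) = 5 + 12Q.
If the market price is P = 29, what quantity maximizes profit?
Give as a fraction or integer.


In perfect competition, profit is maximized where P = MC.
29 = 5 + 12Q
24 = 12Q
Q* = 24/12 = 2

2


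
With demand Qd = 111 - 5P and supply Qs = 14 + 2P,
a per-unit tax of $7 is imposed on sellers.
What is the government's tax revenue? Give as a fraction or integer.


With tax on sellers, new supply: Qs' = 14 + 2(P - 7)
= 0 + 2P
New equilibrium quantity:
Q_new = 222/7
Tax revenue = tax * Q_new = 7 * 222/7 = 222

222


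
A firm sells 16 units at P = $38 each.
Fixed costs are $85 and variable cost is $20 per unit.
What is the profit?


Total Revenue = P * Q = 38 * 16 = $608
Total Cost = FC + VC*Q = 85 + 20*16 = $405
Profit = TR - TC = 608 - 405 = $203

$203


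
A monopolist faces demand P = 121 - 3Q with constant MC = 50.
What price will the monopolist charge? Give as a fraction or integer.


MR = 121 - 6Q
Set MR = MC: 121 - 6Q = 50
Q* = 71/6
Substitute into demand:
P* = 121 - 3*71/6 = 171/2

171/2


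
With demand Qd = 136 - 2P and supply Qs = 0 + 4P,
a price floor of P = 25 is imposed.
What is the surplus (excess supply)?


At P = 25:
Qd = 136 - 2*25 = 86
Qs = 0 + 4*25 = 100
Surplus = Qs - Qd = 100 - 86 = 14

14


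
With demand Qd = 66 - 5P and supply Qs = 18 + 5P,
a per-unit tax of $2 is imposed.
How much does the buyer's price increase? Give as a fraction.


With a per-unit tax, the buyer's price increase depends on relative slopes.
Supply slope: d = 5, Demand slope: b = 5
Buyer's price increase = d * tax / (b + d)
= 5 * 2 / (5 + 5)
= 10 / 10 = 1

1


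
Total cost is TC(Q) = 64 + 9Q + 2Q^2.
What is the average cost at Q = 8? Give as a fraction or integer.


TC(8) = 64 + 9*8 + 2*8^2
TC(8) = 64 + 72 + 128 = 264
AC = TC/Q = 264/8 = 33

33


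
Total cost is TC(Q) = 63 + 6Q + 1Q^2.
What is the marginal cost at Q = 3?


MC = dTC/dQ = 6 + 2*1*Q
At Q = 3:
MC = 6 + 2*3
MC = 6 + 6 = 12

12


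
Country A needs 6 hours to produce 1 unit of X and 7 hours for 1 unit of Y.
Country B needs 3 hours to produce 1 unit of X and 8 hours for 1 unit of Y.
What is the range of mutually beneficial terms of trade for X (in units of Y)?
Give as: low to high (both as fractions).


Opportunity cost of X for Country A = hours_X / hours_Y = 6/7 = 6/7 units of Y
Opportunity cost of X for Country B = hours_X / hours_Y = 3/8 = 3/8 units of Y
Terms of trade must be between the two opportunity costs.
Range: 3/8 to 6/7

3/8 to 6/7


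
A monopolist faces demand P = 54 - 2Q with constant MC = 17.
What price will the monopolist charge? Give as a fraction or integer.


MR = 54 - 4Q
Set MR = MC: 54 - 4Q = 17
Q* = 37/4
Substitute into demand:
P* = 54 - 2*37/4 = 71/2

71/2


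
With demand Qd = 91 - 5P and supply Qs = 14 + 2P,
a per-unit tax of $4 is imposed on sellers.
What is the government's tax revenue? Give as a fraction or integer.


With tax on sellers, new supply: Qs' = 14 + 2(P - 4)
= 6 + 2P
New equilibrium quantity:
Q_new = 212/7
Tax revenue = tax * Q_new = 4 * 212/7 = 848/7

848/7


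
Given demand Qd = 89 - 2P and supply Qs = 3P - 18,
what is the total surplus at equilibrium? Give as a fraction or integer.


Find equilibrium: 89 - 2P = 3P - 18
89 + 18 = 5P
P* = 107/5 = 107/5
Q* = 3*107/5 - 18 = 231/5
Inverse demand: P = 89/2 - Q/2, so P_max = 89/2
Inverse supply: P = 6 + Q/3, so P_min = 6
CS = (1/2) * 231/5 * (89/2 - 107/5) = 53361/100
PS = (1/2) * 231/5 * (107/5 - 6) = 17787/50
TS = CS + PS = 53361/100 + 17787/50 = 17787/20

17787/20


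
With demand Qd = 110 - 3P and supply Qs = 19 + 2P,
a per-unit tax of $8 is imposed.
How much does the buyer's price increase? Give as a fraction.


With a per-unit tax, the buyer's price increase depends on relative slopes.
Supply slope: d = 2, Demand slope: b = 3
Buyer's price increase = d * tax / (b + d)
= 2 * 8 / (3 + 2)
= 16 / 5 = 16/5

16/5


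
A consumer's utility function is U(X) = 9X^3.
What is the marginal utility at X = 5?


MU = dU/dX = 9*3*X^(3-1)
MU = 27*X^2
At X = 5:
MU = 27 * 5^2
MU = 27 * 25 = 675

675


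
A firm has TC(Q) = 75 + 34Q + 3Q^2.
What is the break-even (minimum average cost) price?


AC(Q) = 75/Q + 34 + 3Q
To minimize: dAC/dQ = -75/Q^2 + 3 = 0
Q^2 = 75/3 = 25
Q* = 5
Min AC = 75/5 + 34 + 3*5
Min AC = 15 + 34 + 15 = 64

64


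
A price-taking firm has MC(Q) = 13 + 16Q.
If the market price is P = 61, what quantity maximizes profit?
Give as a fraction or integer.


In perfect competition, profit is maximized where P = MC.
61 = 13 + 16Q
48 = 16Q
Q* = 48/16 = 3

3


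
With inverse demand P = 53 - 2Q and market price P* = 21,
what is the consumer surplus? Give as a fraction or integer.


Maximum willingness to pay (at Q=0): P_max = 53
Quantity demanded at P* = 21:
Q* = (53 - 21)/2 = 16
CS = (1/2) * Q* * (P_max - P*)
CS = (1/2) * 16 * (53 - 21)
CS = (1/2) * 16 * 32 = 256

256


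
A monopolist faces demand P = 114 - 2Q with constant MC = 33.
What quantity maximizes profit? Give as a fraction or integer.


TR = P*Q = (114 - 2Q)Q = 114Q - 2Q^2
MR = dTR/dQ = 114 - 4Q
Set MR = MC:
114 - 4Q = 33
81 = 4Q
Q* = 81/4 = 81/4

81/4


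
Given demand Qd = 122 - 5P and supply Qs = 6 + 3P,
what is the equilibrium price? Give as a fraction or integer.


At equilibrium, Qd = Qs.
122 - 5P = 6 + 3P
122 - 6 = 5P + 3P
116 = 8P
P* = 116/8 = 29/2

29/2


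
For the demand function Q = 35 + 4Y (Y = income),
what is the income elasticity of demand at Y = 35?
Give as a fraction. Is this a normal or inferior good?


dQ/dY = 4
At Y = 35: Q = 35 + 4*35 = 175
Ey = (dQ/dY)(Y/Q) = 4 * 35 / 175 = 4/5
Since Ey > 0, this is a normal good.

4/5 (normal good)


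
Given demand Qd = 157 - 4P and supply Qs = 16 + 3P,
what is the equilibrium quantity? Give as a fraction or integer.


First find equilibrium price:
157 - 4P = 16 + 3P
P* = 141/7 = 141/7
Then substitute into demand:
Q* = 157 - 4 * 141/7 = 535/7

535/7


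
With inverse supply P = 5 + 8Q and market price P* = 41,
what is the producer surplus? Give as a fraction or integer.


Minimum supply price (at Q=0): P_min = 5
Quantity supplied at P* = 41:
Q* = (41 - 5)/8 = 9/2
PS = (1/2) * Q* * (P* - P_min)
PS = (1/2) * 9/2 * (41 - 5)
PS = (1/2) * 9/2 * 36 = 81

81


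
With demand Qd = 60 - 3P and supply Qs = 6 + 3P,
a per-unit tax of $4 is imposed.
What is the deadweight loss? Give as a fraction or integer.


Pre-tax equilibrium quantity: Q* = 33
Post-tax equilibrium quantity: Q_tax = 27
Reduction in quantity: Q* - Q_tax = 6
DWL = (1/2) * tax * (Q* - Q_tax)
DWL = (1/2) * 4 * 6 = 12

12


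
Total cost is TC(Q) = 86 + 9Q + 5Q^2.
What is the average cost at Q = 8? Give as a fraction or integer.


TC(8) = 86 + 9*8 + 5*8^2
TC(8) = 86 + 72 + 320 = 478
AC = TC/Q = 478/8 = 239/4

239/4


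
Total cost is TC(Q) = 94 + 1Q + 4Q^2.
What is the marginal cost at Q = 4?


MC = dTC/dQ = 1 + 2*4*Q
At Q = 4:
MC = 1 + 8*4
MC = 1 + 32 = 33

33


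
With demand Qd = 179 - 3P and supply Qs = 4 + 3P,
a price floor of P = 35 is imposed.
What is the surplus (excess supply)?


At P = 35:
Qd = 179 - 3*35 = 74
Qs = 4 + 3*35 = 109
Surplus = Qs - Qd = 109 - 74 = 35

35


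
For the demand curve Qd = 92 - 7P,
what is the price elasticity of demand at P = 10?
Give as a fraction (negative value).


dQ/dP = -7
At P = 10: Q = 92 - 7*10 = 22
E = (dQ/dP)(P/Q) = (-7)(10/22) = -35/11

-35/11


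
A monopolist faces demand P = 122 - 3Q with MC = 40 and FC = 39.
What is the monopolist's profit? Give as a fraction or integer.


MR = MC: 122 - 6Q = 40
Q* = 41/3
P* = 122 - 3*41/3 = 81
Profit = (P* - MC)*Q* - FC
= (81 - 40)*41/3 - 39
= 41*41/3 - 39
= 1681/3 - 39 = 1564/3

1564/3


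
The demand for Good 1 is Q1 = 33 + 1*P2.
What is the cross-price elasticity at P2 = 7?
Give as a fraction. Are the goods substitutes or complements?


dQ1/dP2 = 1
At P2 = 7: Q1 = 33 + 1*7 = 40
Exy = (dQ1/dP2)(P2/Q1) = 1 * 7 / 40 = 7/40
Since Exy > 0, the goods are substitutes.

7/40 (substitutes)


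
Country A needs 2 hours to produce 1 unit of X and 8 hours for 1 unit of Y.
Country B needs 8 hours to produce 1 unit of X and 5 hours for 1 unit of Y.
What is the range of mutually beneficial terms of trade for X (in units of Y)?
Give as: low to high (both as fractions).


Opportunity cost of X for Country A = hours_X / hours_Y = 2/8 = 1/4 units of Y
Opportunity cost of X for Country B = hours_X / hours_Y = 8/5 = 8/5 units of Y
Terms of trade must be between the two opportunity costs.
Range: 1/4 to 8/5

1/4 to 8/5


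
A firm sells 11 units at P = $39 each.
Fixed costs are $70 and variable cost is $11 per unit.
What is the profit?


Total Revenue = P * Q = 39 * 11 = $429
Total Cost = FC + VC*Q = 70 + 11*11 = $191
Profit = TR - TC = 429 - 191 = $238

$238


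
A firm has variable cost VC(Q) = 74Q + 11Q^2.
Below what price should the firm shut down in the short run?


AVC(Q) = VC(Q)/Q = 74 + 11Q
AVC is increasing in Q, so minimum AVC is at Q -> 0+.
Min AVC = 74
The firm should shut down if P < 74.

74
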